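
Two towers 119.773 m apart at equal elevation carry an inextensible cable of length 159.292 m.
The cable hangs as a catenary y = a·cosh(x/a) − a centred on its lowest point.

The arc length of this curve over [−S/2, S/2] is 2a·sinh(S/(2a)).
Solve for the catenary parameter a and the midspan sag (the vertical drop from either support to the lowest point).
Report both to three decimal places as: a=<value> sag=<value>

seed: a₀ = √(S³/(24(L−S))) = √(119.773³/(24·39.519)) = 42.562761
iter 1: u=1.407016  f(a)=+4.101e+00  f'(a)=-2.252e+00  a ← 42.562761 − (+4.101e+00/-2.252e+00) = 44.384304
iter 2: u=1.349272  f(a)=+2.780e-01  f'(a)=-1.956e+00  a ← 44.384304 − (+2.780e-01/-1.956e+00) = 44.526437
iter 3: u=1.344965  f(a)=+1.482e-03  f'(a)=-1.935e+00  a ← 44.526437 − (+1.482e-03/-1.935e+00) = 44.527203
iter 4: u=1.344942  f(a)=+4.265e-08  f'(a)=-1.935e+00  a ← 44.527203 − (+4.265e-08/-1.935e+00) = 44.527203
iter 5: u=1.344942  f(a)=+0.000e+00  f'(a)=-1.935e+00  a ← 44.527203 − (+0.000e+00/-1.935e+00) = 44.527203
converged: |Δa| < 1e-12 after 5 iterations
sag = a·(cosh(S/(2a)) − 1) = 44.527203·(cosh(1.344942) − 1) = 46.720576
T_max/T_min = cosh(S/(2a)) = 2.049259

a=44.527 sag=46.721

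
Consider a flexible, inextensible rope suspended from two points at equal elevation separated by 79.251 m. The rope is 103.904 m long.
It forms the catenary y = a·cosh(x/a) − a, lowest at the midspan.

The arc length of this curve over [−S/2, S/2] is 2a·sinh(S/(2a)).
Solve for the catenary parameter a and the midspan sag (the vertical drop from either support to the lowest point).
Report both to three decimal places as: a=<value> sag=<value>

a=30.271 sag=29.857

seed: a₀ = √(S³/(24(L−S))) = √(79.251³/(24·24.653)) = 29.004582
iter 1: u=1.366181  f(a)=+2.406e+00  f'(a)=-2.039e+00  a ← 29.004582 − (+2.406e+00/-2.039e+00) = 30.184315
iter 2: u=1.312784  f(a)=+1.546e-01  f'(a)=-1.785e+00  a ← 30.184315 − (+1.546e-01/-1.785e+00) = 30.270912
iter 3: u=1.309029  f(a)=+7.349e-04  f'(a)=-1.768e+00  a ← 30.270912 − (+7.349e-04/-1.768e+00) = 30.271328
iter 4: u=1.309011  f(a)=+1.679e-08  f'(a)=-1.768e+00  a ← 30.271328 − (+1.679e-08/-1.768e+00) = 30.271328
iter 5: u=1.309011  f(a)=+0.000e+00  f'(a)=-1.768e+00  a ← 30.271328 − (+0.000e+00/-1.768e+00) = 30.271328
converged: |Δa| < 1e-12 after 5 iterations
sag = a·(cosh(S/(2a)) − 1) = 30.271328·(cosh(1.309011) − 1) = 29.856566
T_max/T_min = cosh(S/(2a)) = 1.986299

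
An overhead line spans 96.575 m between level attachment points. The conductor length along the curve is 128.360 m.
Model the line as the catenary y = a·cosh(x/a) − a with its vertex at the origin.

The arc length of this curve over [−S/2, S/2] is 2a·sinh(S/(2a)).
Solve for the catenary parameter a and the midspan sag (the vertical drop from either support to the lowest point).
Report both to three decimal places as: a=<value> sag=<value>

a=35.944 sag=37.616

seed: a₀ = √(S³/(24(L−S))) = √(96.575³/(24·31.785)) = 34.362151
iter 1: u=1.405253  f(a)=+3.290e+00  f'(a)=-2.242e+00  a ← 34.362151 − (+3.290e+00/-2.242e+00) = 35.829566
iter 2: u=1.347700  f(a)=+2.225e-01  f'(a)=-1.948e+00  a ← 35.829566 − (+2.225e-01/-1.948e+00) = 35.943769
iter 3: u=1.343418  f(a)=+1.181e-03  f'(a)=-1.928e+00  a ← 35.943769 − (+1.181e-03/-1.928e+00) = 35.944381
iter 4: u=1.343395  f(a)=+3.364e-08  f'(a)=-1.927e+00  a ← 35.944381 − (+3.364e-08/-1.927e+00) = 35.944381
iter 5: u=1.343395  f(a)=+0.000e+00  f'(a)=-1.927e+00  a ← 35.944381 − (+0.000e+00/-1.927e+00) = 35.944381
converged: |Δa| < 1e-12 after 5 iterations
sag = a·(cosh(S/(2a)) − 1) = 35.944381·(cosh(1.343395) − 1) = 37.615601
T_max/T_min = cosh(S/(2a)) = 2.046495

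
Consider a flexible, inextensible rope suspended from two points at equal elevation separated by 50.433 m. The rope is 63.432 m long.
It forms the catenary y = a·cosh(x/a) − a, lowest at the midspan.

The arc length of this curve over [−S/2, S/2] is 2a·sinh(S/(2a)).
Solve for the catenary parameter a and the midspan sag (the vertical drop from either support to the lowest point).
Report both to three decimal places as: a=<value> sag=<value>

seed: a₀ = √(S³/(24(L−S))) = √(50.433³/(24·12.999)) = 20.277369
iter 1: u=1.243578  f(a)=+1.043e+00  f'(a)=-1.492e+00  a ← 20.277369 − (+1.043e+00/-1.492e+00) = 20.976557
iter 2: u=1.202128  f(a)=+5.637e-02  f'(a)=-1.334e+00  a ← 20.976557 − (+5.637e-02/-1.334e+00) = 21.018804
iter 3: u=1.199711  f(a)=+1.855e-04  f'(a)=-1.326e+00  a ← 21.018804 − (+1.855e-04/-1.326e+00) = 21.018943
iter 4: u=1.199703  f(a)=+2.024e-09  f'(a)=-1.326e+00  a ← 21.018943 − (+2.024e-09/-1.326e+00) = 21.018943
iter 5: u=1.199703  f(a)=-7.105e-15  f'(a)=-1.326e+00  a ← 21.018943 − (-7.105e-15/-1.326e+00) = 21.018943
converged: |Δa| < 1e-12 after 5 iterations
sag = a·(cosh(S/(2a)) − 1) = 21.018943·(cosh(1.199703) − 1) = 17.029718
T_max/T_min = cosh(S/(2a)) = 1.810208

a=21.019 sag=17.030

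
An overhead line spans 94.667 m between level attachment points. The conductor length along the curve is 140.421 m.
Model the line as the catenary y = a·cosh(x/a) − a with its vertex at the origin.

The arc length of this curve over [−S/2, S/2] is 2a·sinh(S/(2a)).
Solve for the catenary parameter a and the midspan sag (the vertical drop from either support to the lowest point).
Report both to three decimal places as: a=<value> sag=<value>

a=29.622 sag=46.582

seed: a₀ = √(S³/(24(L−S))) = √(94.667³/(24·45.754)) = 27.795710
iter 1: u=1.702907  f(a)=+7.111e+00  f'(a)=-4.351e+00  a ← 27.795710 − (+7.111e+00/-4.351e+00) = 29.429982
iter 2: u=1.608343  f(a)=+6.754e-01  f'(a)=-3.561e+00  a ← 29.429982 − (+6.754e-01/-3.561e+00) = 29.619670
iter 3: u=1.598043  f(a)=+7.505e-03  f'(a)=-3.482e+00  a ← 29.619670 − (+7.505e-03/-3.482e+00) = 29.621826
iter 4: u=1.597926  f(a)=+9.494e-07  f'(a)=-3.481e+00  a ← 29.621826 − (+9.494e-07/-3.481e+00) = 29.621826
iter 5: u=1.597926  f(a)=-2.842e-14  f'(a)=-3.481e+00  a ← 29.621826 − (-2.842e-14/-3.481e+00) = 29.621826
converged: |Δa| < 1e-12 after 5 iterations
sag = a·(cosh(S/(2a)) − 1) = 29.621826·(cosh(1.597926) − 1) = 46.581631
T_max/T_min = cosh(S/(2a)) = 2.572544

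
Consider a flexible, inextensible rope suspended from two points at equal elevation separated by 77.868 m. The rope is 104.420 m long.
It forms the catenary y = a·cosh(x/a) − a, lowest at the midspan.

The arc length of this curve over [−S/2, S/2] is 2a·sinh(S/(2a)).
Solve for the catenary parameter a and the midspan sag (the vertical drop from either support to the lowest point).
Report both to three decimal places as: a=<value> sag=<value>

a=28.515 sag=30.974

seed: a₀ = √(S³/(24(L−S))) = √(77.868³/(24·26.552)) = 27.219760
iter 1: u=1.430358  f(a)=+2.852e+00  f'(a)=-2.380e+00  a ← 27.219760 − (+2.852e+00/-2.380e+00) = 28.418019
iter 2: u=1.370046  f(a)=+1.992e-01  f'(a)=-2.059e+00  a ← 28.418019 − (+1.992e-01/-2.059e+00) = 28.514767
iter 3: u=1.365398  f(a)=+1.132e-03  f'(a)=-2.035e+00  a ← 28.514767 − (+1.132e-03/-2.035e+00) = 28.515323
iter 4: u=1.365371  f(a)=+3.704e-08  f'(a)=-2.035e+00  a ← 28.515323 − (+3.704e-08/-2.035e+00) = 28.515323
iter 5: u=1.365371  f(a)=+2.842e-14  f'(a)=-2.035e+00  a ← 28.515323 − (+2.842e-14/-2.035e+00) = 28.515323
converged: |Δa| < 1e-12 after 5 iterations
sag = a·(cosh(S/(2a)) − 1) = 28.515323·(cosh(1.365371) − 1) = 30.974237
T_max/T_min = cosh(S/(2a)) = 2.086231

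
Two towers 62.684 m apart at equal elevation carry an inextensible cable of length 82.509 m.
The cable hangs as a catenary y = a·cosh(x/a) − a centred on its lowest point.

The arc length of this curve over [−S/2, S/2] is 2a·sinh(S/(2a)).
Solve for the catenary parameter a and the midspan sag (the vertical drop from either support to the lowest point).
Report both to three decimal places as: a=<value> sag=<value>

a=23.761 sag=23.847

seed: a₀ = √(S³/(24(L−S))) = √(62.684³/(24·19.825)) = 22.752171
iter 1: u=1.377539  f(a)=+1.968e+00  f'(a)=-2.097e+00  a ← 22.752171 − (+1.968e+00/-2.097e+00) = 23.690963
iter 2: u=1.322952  f(a)=+1.284e-01  f'(a)=-1.831e+00  a ← 23.690963 − (+1.284e-01/-1.831e+00) = 23.761067
iter 3: u=1.319048  f(a)=+6.304e-04  f'(a)=-1.813e+00  a ← 23.761067 − (+6.304e-04/-1.813e+00) = 23.761415
iter 4: u=1.319029  f(a)=+1.537e-08  f'(a)=-1.813e+00  a ← 23.761415 − (+1.537e-08/-1.813e+00) = 23.761415
iter 5: u=1.319029  f(a)=+0.000e+00  f'(a)=-1.813e+00  a ← 23.761415 − (+0.000e+00/-1.813e+00) = 23.761415
converged: |Δa| < 1e-12 after 5 iterations
sag = a·(cosh(S/(2a)) − 1) = 23.761415·(cosh(1.319029) − 1) = 23.846763
T_max/T_min = cosh(S/(2a)) = 2.003592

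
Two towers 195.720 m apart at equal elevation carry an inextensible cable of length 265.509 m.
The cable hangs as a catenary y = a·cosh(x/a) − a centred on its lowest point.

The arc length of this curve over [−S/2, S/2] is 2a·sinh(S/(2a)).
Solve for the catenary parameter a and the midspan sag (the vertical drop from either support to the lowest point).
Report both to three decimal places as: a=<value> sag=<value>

a=70.224 sag=79.960

seed: a₀ = √(S³/(24(L−S))) = √(195.720³/(24·69.789)) = 66.904249
iter 1: u=1.462687  f(a)=+7.857e+00  f'(a)=-2.568e+00  a ← 66.904249 − (+7.857e+00/-2.568e+00) = 69.963880
iter 2: u=1.398722  f(a)=+5.711e-01  f'(a)=-2.207e+00  a ← 69.963880 − (+5.711e-01/-2.207e+00) = 70.222655
iter 3: u=1.393567  f(a)=+3.541e-03  f'(a)=-2.180e+00  a ← 70.222655 − (+3.541e-03/-2.180e+00) = 70.224279
iter 4: u=1.393535  f(a)=+1.379e-07  f'(a)=-2.180e+00  a ← 70.224279 − (+1.379e-07/-2.180e+00) = 70.224279
iter 5: u=1.393535  f(a)=+5.684e-14  f'(a)=-2.180e+00  a ← 70.224279 − (+5.684e-14/-2.180e+00) = 70.224279
converged: |Δa| < 1e-12 after 5 iterations
sag = a·(cosh(S/(2a)) − 1) = 70.224279·(cosh(1.393535) − 1) = 79.959630
T_max/T_min = cosh(S/(2a)) = 2.138632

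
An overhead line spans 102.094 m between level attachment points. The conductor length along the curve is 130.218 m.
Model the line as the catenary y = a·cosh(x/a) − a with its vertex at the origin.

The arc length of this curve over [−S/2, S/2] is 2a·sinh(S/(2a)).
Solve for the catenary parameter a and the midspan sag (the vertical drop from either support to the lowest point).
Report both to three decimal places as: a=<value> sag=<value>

seed: a₀ = √(S³/(24(L−S))) = √(102.094³/(24·28.124)) = 39.706002
iter 1: u=1.285624  f(a)=+2.418e+00  f'(a)=-1.665e+00  a ← 39.706002 − (+2.418e+00/-1.665e+00) = 41.158132
iter 2: u=1.240265  f(a)=+1.390e-01  f'(a)=-1.479e+00  a ← 41.158132 − (+1.390e-01/-1.479e+00) = 41.252117
iter 3: u=1.237440  f(a)=+5.210e-04  f'(a)=-1.468e+00  a ← 41.252117 − (+5.210e-04/-1.468e+00) = 41.252472
iter 4: u=1.237429  f(a)=+7.385e-09  f'(a)=-1.467e+00  a ← 41.252472 − (+7.385e-09/-1.467e+00) = 41.252472
iter 5: u=1.237429  f(a)=+2.842e-14  f'(a)=-1.467e+00  a ← 41.252472 − (+2.842e-14/-1.467e+00) = 41.252472
converged: |Δa| < 1e-12 after 5 iterations
sag = a·(cosh(S/(2a)) − 1) = 41.252472·(cosh(1.237429) − 1) = 35.825075
T_max/T_min = cosh(S/(2a)) = 1.868435

a=41.252 sag=35.825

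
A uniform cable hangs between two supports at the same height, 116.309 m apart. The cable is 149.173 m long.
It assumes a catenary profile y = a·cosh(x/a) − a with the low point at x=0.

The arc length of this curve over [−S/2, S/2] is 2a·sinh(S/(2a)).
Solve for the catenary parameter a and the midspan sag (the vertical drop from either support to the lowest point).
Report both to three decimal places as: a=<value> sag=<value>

a=46.445 sag=41.420

seed: a₀ = √(S³/(24(L−S))) = √(116.309³/(24·32.864)) = 44.663644
iter 1: u=1.302055  f(a)=+2.901e+00  f'(a)=-1.737e+00  a ← 44.663644 − (+2.901e+00/-1.737e+00) = 46.334011
iter 2: u=1.255115  f(a)=+1.707e-01  f'(a)=-1.538e+00  a ← 46.334011 − (+1.707e-01/-1.538e+00) = 46.445000
iter 3: u=1.252115  f(a)=+6.726e-04  f'(a)=-1.526e+00  a ← 46.445000 − (+6.726e-04/-1.526e+00) = 46.445440
iter 4: u=1.252104  f(a)=+1.053e-08  f'(a)=-1.526e+00  a ← 46.445440 − (+1.053e-08/-1.526e+00) = 46.445440
iter 5: u=1.252104  f(a)=+2.842e-14  f'(a)=-1.526e+00  a ← 46.445440 − (+2.842e-14/-1.526e+00) = 46.445440
converged: |Δa| < 1e-12 after 5 iterations
sag = a·(cosh(S/(2a)) − 1) = 46.445440·(cosh(1.252104) − 1) = 41.419939
T_max/T_min = cosh(S/(2a)) = 1.891798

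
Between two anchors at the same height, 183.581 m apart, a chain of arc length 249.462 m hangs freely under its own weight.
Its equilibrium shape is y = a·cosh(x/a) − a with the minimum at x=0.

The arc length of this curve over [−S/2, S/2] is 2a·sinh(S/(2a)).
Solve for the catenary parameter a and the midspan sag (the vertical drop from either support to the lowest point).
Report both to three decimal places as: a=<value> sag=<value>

a=65.677 sag=75.289

seed: a₀ = √(S³/(24(L−S))) = √(183.581³/(24·65.881)) = 62.554115
iter 1: u=1.467377  f(a)=+7.467e+00  f'(a)=-2.596e+00  a ← 62.554115 − (+7.467e+00/-2.596e+00) = 65.430399
iter 2: u=1.402872  f(a)=+5.459e-01  f'(a)=-2.229e+00  a ← 65.430399 − (+5.459e-01/-2.229e+00) = 65.675290
iter 3: u=1.397641  f(a)=+3.427e-03  f'(a)=-2.201e+00  a ← 65.675290 − (+3.427e-03/-2.201e+00) = 65.676847
iter 4: u=1.397608  f(a)=+1.369e-07  f'(a)=-2.201e+00  a ← 65.676847 − (+1.369e-07/-2.201e+00) = 65.676847
iter 5: u=1.397608  f(a)=+2.842e-14  f'(a)=-2.201e+00  a ← 65.676847 − (+2.842e-14/-2.201e+00) = 65.676847
converged: |Δa| < 1e-12 after 5 iterations
sag = a·(cosh(S/(2a)) − 1) = 65.676847·(cosh(1.397608) − 1) = 75.288647
T_max/T_min = cosh(S/(2a)) = 2.146350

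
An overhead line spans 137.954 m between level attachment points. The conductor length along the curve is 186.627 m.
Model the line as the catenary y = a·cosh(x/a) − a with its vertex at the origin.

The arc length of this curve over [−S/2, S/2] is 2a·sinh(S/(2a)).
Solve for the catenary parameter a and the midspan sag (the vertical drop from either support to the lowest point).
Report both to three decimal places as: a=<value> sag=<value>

seed: a₀ = √(S³/(24(L−S))) = √(137.954³/(24·48.673)) = 47.408015
iter 1: u=1.454965  f(a)=+5.419e+00  f'(a)=-2.522e+00  a ← 47.408015 − (+5.419e+00/-2.522e+00) = 49.556629
iter 2: u=1.391882  f(a)=+3.902e-01  f'(a)=-2.171e+00  a ← 49.556629 − (+3.902e-01/-2.171e+00) = 49.736364
iter 3: u=1.386852  f(a)=+2.370e-03  f'(a)=-2.145e+00  a ← 49.736364 − (+2.370e-03/-2.145e+00) = 49.737469
iter 4: u=1.386822  f(a)=+8.859e-08  f'(a)=-2.144e+00  a ← 49.737469 − (+8.859e-08/-2.144e+00) = 49.737469
iter 5: u=1.386822  f(a)=+0.000e+00  f'(a)=-2.144e+00  a ← 49.737469 − (+0.000e+00/-2.144e+00) = 49.737469
converged: |Δa| < 1e-12 after 5 iterations
sag = a·(cosh(S/(2a)) − 1) = 49.737469·(cosh(1.386822) − 1) = 56.003843
T_max/T_min = cosh(S/(2a)) = 2.125989

a=49.737 sag=56.004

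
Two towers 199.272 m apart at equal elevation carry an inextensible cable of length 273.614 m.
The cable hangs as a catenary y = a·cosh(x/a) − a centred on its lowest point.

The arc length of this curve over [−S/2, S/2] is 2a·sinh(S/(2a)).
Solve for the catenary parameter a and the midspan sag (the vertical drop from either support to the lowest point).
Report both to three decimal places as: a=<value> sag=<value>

a=70.043 sag=83.652

seed: a₀ = √(S³/(24(L−S))) = √(199.272³/(24·74.342)) = 66.595775
iter 1: u=1.496131  f(a)=+8.778e+00  f'(a)=-2.774e+00  a ← 66.595775 − (+8.778e+00/-2.774e+00) = 69.760076
iter 2: u=1.428267  f(a)=+6.644e-01  f'(a)=-2.369e+00  a ← 69.760076 − (+6.644e-01/-2.369e+00) = 70.040578
iter 3: u=1.422547  f(a)=+4.495e-03  f'(a)=-2.337e+00  a ← 70.040578 − (+4.495e-03/-2.337e+00) = 70.042502
iter 4: u=1.422508  f(a)=+2.089e-07  f'(a)=-2.336e+00  a ← 70.042502 − (+2.089e-07/-2.336e+00) = 70.042502
iter 5: u=1.422508  f(a)=+0.000e+00  f'(a)=-2.336e+00  a ← 70.042502 − (+0.000e+00/-2.336e+00) = 70.042502
converged: |Δa| < 1e-12 after 5 iterations
sag = a·(cosh(S/(2a)) − 1) = 70.042502·(cosh(1.422508) − 1) = 83.652349
T_max/T_min = cosh(S/(2a)) = 2.194308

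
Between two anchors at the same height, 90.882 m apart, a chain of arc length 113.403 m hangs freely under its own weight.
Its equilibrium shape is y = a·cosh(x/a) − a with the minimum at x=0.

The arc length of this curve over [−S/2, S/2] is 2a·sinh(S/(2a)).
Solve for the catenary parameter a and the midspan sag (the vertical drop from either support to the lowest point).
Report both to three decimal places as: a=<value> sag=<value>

a=38.579 sag=30.002

seed: a₀ = √(S³/(24(L−S))) = √(90.882³/(24·22.521)) = 37.266393
iter 1: u=1.219356  f(a)=+1.735e+00  f'(a)=-1.398e+00  a ← 37.266393 − (+1.735e+00/-1.398e+00) = 38.507129
iter 2: u=1.180067  f(a)=+9.040e-02  f'(a)=-1.256e+00  a ← 38.507129 − (+9.040e-02/-1.256e+00) = 38.579112
iter 3: u=1.177865  f(a)=+2.754e-04  f'(a)=-1.248e+00  a ← 38.579112 − (+2.754e-04/-1.248e+00) = 38.579332
iter 4: u=1.177859  f(a)=+2.572e-09  f'(a)=-1.248e+00  a ← 38.579332 − (+2.572e-09/-1.248e+00) = 38.579332
iter 5: u=1.177859  f(a)=-2.842e-14  f'(a)=-1.248e+00  a ← 38.579332 − (-2.842e-14/-1.248e+00) = 38.579332
converged: |Δa| < 1e-12 after 5 iterations
sag = a·(cosh(S/(2a)) − 1) = 38.579332·(cosh(1.177859) − 1) = 30.002188
T_max/T_min = cosh(S/(2a)) = 1.777675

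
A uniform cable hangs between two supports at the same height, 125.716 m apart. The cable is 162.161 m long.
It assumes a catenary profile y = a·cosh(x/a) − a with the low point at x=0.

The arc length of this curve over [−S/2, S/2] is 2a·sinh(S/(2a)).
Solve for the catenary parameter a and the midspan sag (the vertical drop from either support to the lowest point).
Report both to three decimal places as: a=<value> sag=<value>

a=49.609 sag=45.444

seed: a₀ = √(S³/(24(L−S))) = √(125.716³/(24·36.445)) = 47.660790
iter 1: u=1.318862  f(a)=+3.304e+00  f'(a)=-1.812e+00  a ← 47.660790 − (+3.304e+00/-1.812e+00) = 49.483812
iter 2: u=1.270274  f(a)=+1.990e-01  f'(a)=-1.600e+00  a ← 49.483812 − (+1.990e-01/-1.600e+00) = 49.608204
iter 3: u=1.267089  f(a)=+8.246e-04  f'(a)=-1.587e+00  a ← 49.608204 − (+8.246e-04/-1.587e+00) = 49.608723
iter 4: u=1.267076  f(a)=+1.429e-08  f'(a)=-1.587e+00  a ← 49.608723 − (+1.429e-08/-1.587e+00) = 49.608723
iter 5: u=1.267076  f(a)=+0.000e+00  f'(a)=-1.587e+00  a ← 49.608723 − (+0.000e+00/-1.587e+00) = 49.608723
converged: |Δa| < 1e-12 after 5 iterations
sag = a·(cosh(S/(2a)) − 1) = 49.608723·(cosh(1.267076) − 1) = 45.444277
T_max/T_min = cosh(S/(2a)) = 1.916054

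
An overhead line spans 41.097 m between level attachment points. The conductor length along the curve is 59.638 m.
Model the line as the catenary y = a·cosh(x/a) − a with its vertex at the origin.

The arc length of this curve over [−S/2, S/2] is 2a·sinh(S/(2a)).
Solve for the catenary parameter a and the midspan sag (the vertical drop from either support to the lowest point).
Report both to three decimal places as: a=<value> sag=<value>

seed: a₀ = √(S³/(24(L−S))) = √(41.097³/(24·18.541)) = 12.489440
iter 1: u=1.645270  f(a)=+2.677e+00  f'(a)=-3.854e+00  a ← 12.489440 − (+2.677e+00/-3.854e+00) = 13.184063
iter 2: u=1.558586  f(a)=+2.396e-01  f'(a)=-3.193e+00  a ← 13.184063 − (+2.396e-01/-3.193e+00) = 13.259105
iter 3: u=1.549765  f(a)=+2.335e-03  f'(a)=-3.131e+00  a ← 13.259105 − (+2.335e-03/-3.131e+00) = 13.259851
iter 4: u=1.549678  f(a)=+2.266e-07  f'(a)=-3.130e+00  a ← 13.259851 − (+2.266e-07/-3.130e+00) = 13.259851
iter 5: u=1.549678  f(a)=+0.000e+00  f'(a)=-3.130e+00  a ← 13.259851 − (+0.000e+00/-3.130e+00) = 13.259851
converged: |Δa| < 1e-12 after 5 iterations
sag = a·(cosh(S/(2a)) − 1) = 13.259851·(cosh(1.549678) − 1) = 19.374432
T_max/T_min = cosh(S/(2a)) = 2.461135

a=13.260 sag=19.374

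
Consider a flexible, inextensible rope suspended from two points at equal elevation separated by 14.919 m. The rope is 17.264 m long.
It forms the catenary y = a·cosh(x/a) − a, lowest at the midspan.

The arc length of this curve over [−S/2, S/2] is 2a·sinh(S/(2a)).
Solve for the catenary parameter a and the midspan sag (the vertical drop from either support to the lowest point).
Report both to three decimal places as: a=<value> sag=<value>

a=7.856 sag=3.816

seed: a₀ = √(S³/(24(L−S))) = √(14.919³/(24·2.345)) = 7.681261
iter 1: u=0.971130  f(a)=+1.131e-01  f'(a)=-6.701e-01  a ← 7.681261 − (+1.131e-01/-6.701e-01) = 7.850024
iter 2: u=0.950252  f(a)=+3.835e-03  f'(a)=-6.254e-01  a ← 7.850024 − (+3.835e-03/-6.254e-01) = 7.856155
iter 3: u=0.949510  f(a)=+4.751e-06  f'(a)=-6.238e-01  a ← 7.856155 − (+4.751e-06/-6.238e-01) = 7.856163
iter 4: u=0.949509  f(a)=+7.311e-12  f'(a)=-6.238e-01  a ← 7.856163 − (+7.311e-12/-6.238e-01) = 7.856163
iter 5: u=0.949509  f(a)=+0.000e+00  f'(a)=-6.238e-01  a ← 7.856163 − (+0.000e+00/-6.238e-01) = 7.856163
converged: |Δa| < 1e-12 after 5 iterations
sag = a·(cosh(S/(2a)) − 1) = 7.856163·(cosh(0.949509) − 1) = 3.815629
T_max/T_min = cosh(S/(2a)) = 1.485686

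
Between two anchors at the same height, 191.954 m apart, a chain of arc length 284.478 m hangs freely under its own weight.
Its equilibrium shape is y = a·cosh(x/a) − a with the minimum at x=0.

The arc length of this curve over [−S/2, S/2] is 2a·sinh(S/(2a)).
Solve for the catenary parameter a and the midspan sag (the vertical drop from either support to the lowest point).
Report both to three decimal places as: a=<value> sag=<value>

seed: a₀ = √(S³/(24(L−S))) = √(191.954³/(24·92.524)) = 56.436871
iter 1: u=1.700608  f(a)=+1.434e+01  f'(a)=-4.330e+00  a ← 56.436871 − (+1.434e+01/-4.330e+00) = 59.747949
iter 2: u=1.606365  f(a)=+1.359e+00  f'(a)=-3.545e+00  a ← 59.747949 − (+1.359e+00/-3.545e+00) = 60.131182
iter 3: u=1.596127  f(a)=+1.502e-02  f'(a)=-3.467e+00  a ← 60.131182 − (+1.502e-02/-3.467e+00) = 60.135514
iter 4: u=1.596012  f(a)=+1.880e-06  f'(a)=-3.467e+00  a ← 60.135514 − (+1.880e-06/-3.467e+00) = 60.135514
iter 5: u=1.596012  f(a)=+0.000e+00  f'(a)=-3.467e+00  a ← 60.135514 − (+0.000e+00/-3.467e+00) = 60.135514
converged: |Δa| < 1e-12 after 5 iterations
sag = a·(cosh(S/(2a)) − 1) = 60.135514·(cosh(1.596012) − 1) = 94.293153
T_max/T_min = cosh(S/(2a)) = 2.568011

a=60.136 sag=94.293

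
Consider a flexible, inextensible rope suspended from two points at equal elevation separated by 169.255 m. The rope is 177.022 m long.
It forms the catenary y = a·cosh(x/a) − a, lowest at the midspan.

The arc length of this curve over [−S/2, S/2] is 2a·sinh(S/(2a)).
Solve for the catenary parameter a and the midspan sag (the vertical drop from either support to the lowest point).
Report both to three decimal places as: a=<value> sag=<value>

a=162.378 sag=22.557

seed: a₀ = √(S³/(24(L−S))) = √(169.255³/(24·7.767)) = 161.279804
iter 1: u=0.524725  f(a)=+1.076e-01  f'(a)=-9.900e-02  a ← 161.279804 − (+1.076e-01/-9.900e-02) = 162.367032
iter 2: u=0.521211  f(a)=+1.098e-03  f'(a)=-9.698e-02  a ← 162.367032 − (+1.098e-03/-9.698e-02) = 162.378354
iter 3: u=0.521175  f(a)=+1.169e-07  f'(a)=-9.696e-02  a ← 162.378354 − (+1.169e-07/-9.696e-02) = 162.378355
iter 4: u=0.521175  f(a)=-2.842e-14  f'(a)=-9.696e-02  a ← 162.378355 − (-2.842e-14/-9.696e-02) = 162.378355
converged: |Δa| < 1e-12 after 4 iterations
sag = a·(cosh(S/(2a)) − 1) = 162.378355·(cosh(0.521175) − 1) = 22.556572
T_max/T_min = cosh(S/(2a)) = 1.138914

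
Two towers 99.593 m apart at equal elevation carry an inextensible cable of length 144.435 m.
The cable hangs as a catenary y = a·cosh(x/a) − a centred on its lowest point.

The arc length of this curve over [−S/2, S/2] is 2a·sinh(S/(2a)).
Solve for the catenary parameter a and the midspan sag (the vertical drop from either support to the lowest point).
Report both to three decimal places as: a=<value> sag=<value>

seed: a₀ = √(S³/(24(L−S))) = √(99.593³/(24·44.842)) = 30.296685
iter 1: u=1.643629  f(a)=+6.462e+00  f'(a)=-3.841e+00  a ← 30.296685 − (+6.462e+00/-3.841e+00) = 31.978956
iter 2: u=1.557165  f(a)=+5.772e-01  f'(a)=-3.183e+00  a ← 31.978956 − (+5.772e-01/-3.183e+00) = 32.160319
iter 3: u=1.548383  f(a)=+5.605e-03  f'(a)=-3.121e+00  a ← 32.160319 − (+5.605e-03/-3.121e+00) = 32.162115
iter 4: u=1.548297  f(a)=+5.398e-07  f'(a)=-3.121e+00  a ← 32.162115 − (+5.398e-07/-3.121e+00) = 32.162115
iter 5: u=1.548297  f(a)=+0.000e+00  f'(a)=-3.121e+00  a ← 32.162115 − (+0.000e+00/-3.121e+00) = 32.162115
converged: |Δa| < 1e-12 after 5 iterations
sag = a·(cosh(S/(2a)) − 1) = 32.162115·(cosh(1.548297) − 1) = 46.893365
T_max/T_min = cosh(S/(2a)) = 2.458031

a=32.162 sag=46.893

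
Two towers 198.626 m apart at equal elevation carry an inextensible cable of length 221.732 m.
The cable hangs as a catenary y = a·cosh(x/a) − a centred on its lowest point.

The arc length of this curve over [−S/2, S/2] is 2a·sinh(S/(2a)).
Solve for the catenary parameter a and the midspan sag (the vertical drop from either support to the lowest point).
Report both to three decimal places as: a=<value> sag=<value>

a=120.895 sag=43.138

seed: a₀ = √(S³/(24(L−S))) = √(198.626³/(24·23.106)) = 118.873798
iter 1: u=0.835449  f(a)=+8.199e-01  f'(a)=-4.166e-01  a ← 118.873798 − (+8.199e-01/-4.166e-01) = 120.842033
iter 2: u=0.821842  f(a)=+2.081e-02  f'(a)=-3.957e-01  a ← 120.842033 − (+2.081e-02/-3.957e-01) = 120.894619
iter 3: u=0.821484  f(a)=+1.417e-05  f'(a)=-3.951e-01  a ← 120.894619 − (+1.417e-05/-3.951e-01) = 120.894655
iter 4: u=0.821484  f(a)=+6.565e-12  f'(a)=-3.951e-01  a ← 120.894655 − (+6.565e-12/-3.951e-01) = 120.894655
converged: |Δa| < 1e-12 after 4 iterations
sag = a·(cosh(S/(2a)) − 1) = 120.894655·(cosh(0.821484) − 1) = 43.138231
T_max/T_min = cosh(S/(2a)) = 1.356825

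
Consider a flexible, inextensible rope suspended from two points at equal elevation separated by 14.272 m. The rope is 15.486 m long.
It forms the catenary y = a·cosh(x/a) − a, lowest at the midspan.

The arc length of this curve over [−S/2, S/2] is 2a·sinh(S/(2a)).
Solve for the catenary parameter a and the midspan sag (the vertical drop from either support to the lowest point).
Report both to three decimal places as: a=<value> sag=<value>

seed: a₀ = √(S³/(24(L−S))) = √(14.272³/(24·1.214)) = 9.988776
iter 1: u=0.714402  f(a)=+3.136e-02  f'(a)=-2.557e-01  a ← 9.988776 − (+3.136e-02/-2.557e-01) = 10.111411
iter 2: u=0.705737  f(a)=+5.869e-04  f'(a)=-2.462e-01  a ← 10.111411 − (+5.869e-04/-2.462e-01) = 10.113795
iter 3: u=0.705571  f(a)=+2.142e-07  f'(a)=-2.460e-01  a ← 10.113795 − (+2.142e-07/-2.460e-01) = 10.113796
iter 4: u=0.705571  f(a)=+2.665e-14  f'(a)=-2.460e-01  a ← 10.113796 − (+2.665e-14/-2.460e-01) = 10.113796
converged: |Δa| < 1e-12 after 4 iterations
sag = a·(cosh(S/(2a)) − 1) = 10.113796·(cosh(0.705571) − 1) = 2.623665
T_max/T_min = cosh(S/(2a)) = 1.259415

a=10.114 sag=2.624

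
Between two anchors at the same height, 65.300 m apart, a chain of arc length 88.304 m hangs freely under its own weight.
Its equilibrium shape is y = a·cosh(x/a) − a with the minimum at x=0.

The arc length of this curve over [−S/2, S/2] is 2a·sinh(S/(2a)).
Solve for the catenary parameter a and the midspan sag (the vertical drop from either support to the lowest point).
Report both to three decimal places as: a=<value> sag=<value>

a=23.559 sag=26.485

seed: a₀ = √(S³/(24(L−S))) = √(65.300³/(24·23.004)) = 22.457555
iter 1: u=1.453854  f(a)=+2.557e+00  f'(a)=-2.516e+00  a ← 22.457555 − (+2.557e+00/-2.516e+00) = 23.474048
iter 2: u=1.390898  f(a)=+1.839e-01  f'(a)=-2.166e+00  a ← 23.474048 − (+1.839e-01/-2.166e+00) = 23.558945
iter 3: u=1.385886  f(a)=+1.113e-03  f'(a)=-2.140e+00  a ← 23.558945 − (+1.113e-03/-2.140e+00) = 23.559465
iter 4: u=1.385855  f(a)=+4.137e-08  f'(a)=-2.139e+00  a ← 23.559465 − (+4.137e-08/-2.139e+00) = 23.559465
iter 5: u=1.385855  f(a)=+1.421e-14  f'(a)=-2.139e+00  a ← 23.559465 − (+1.421e-14/-2.139e+00) = 23.559465
converged: |Δa| < 1e-12 after 5 iterations
sag = a·(cosh(S/(2a)) − 1) = 23.559465·(cosh(1.385855) − 1) = 26.484990
T_max/T_min = cosh(S/(2a)) = 2.124176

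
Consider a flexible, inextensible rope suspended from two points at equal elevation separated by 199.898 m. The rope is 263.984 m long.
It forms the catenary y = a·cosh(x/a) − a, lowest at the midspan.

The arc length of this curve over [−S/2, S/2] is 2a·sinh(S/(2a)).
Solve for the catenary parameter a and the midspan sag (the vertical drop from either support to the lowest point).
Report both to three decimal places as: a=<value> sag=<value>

seed: a₀ = √(S³/(24(L−S))) = √(199.898³/(24·64.086)) = 72.065179
iter 1: u=1.386925  f(a)=+6.454e+00  f'(a)=-2.145e+00  a ← 72.065179 − (+6.454e+00/-2.145e+00) = 75.073821
iter 2: u=1.331343  f(a)=+4.262e-01  f'(a)=-1.870e+00  a ← 75.073821 − (+4.262e-01/-1.870e+00) = 75.301679
iter 3: u=1.327314  f(a)=+2.149e-03  f'(a)=-1.851e+00  a ← 75.301679 − (+2.149e-03/-1.851e+00) = 75.302840
iter 4: u=1.327294  f(a)=+5.524e-08  f'(a)=-1.851e+00  a ← 75.302840 − (+5.524e-08/-1.851e+00) = 75.302840
iter 5: u=1.327294  f(a)=+0.000e+00  f'(a)=-1.851e+00  a ← 75.302840 − (+0.000e+00/-1.851e+00) = 75.302840
converged: |Δa| < 1e-12 after 5 iterations
sag = a·(cosh(S/(2a)) − 1) = 75.302840·(cosh(1.327294) − 1) = 76.659016
T_max/T_min = cosh(S/(2a)) = 2.018010

a=75.303 sag=76.659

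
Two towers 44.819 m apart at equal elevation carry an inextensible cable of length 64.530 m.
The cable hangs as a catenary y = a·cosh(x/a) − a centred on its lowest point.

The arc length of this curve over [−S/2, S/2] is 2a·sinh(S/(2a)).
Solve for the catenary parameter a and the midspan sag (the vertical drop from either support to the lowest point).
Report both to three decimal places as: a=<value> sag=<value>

a=14.627 sag=20.799

seed: a₀ = √(S³/(24(L−S))) = √(44.819³/(24·19.711)) = 13.795368
iter 1: u=1.624422  f(a)=+2.770e+00  f'(a)=-3.686e+00  a ← 13.795368 − (+2.770e+00/-3.686e+00) = 14.546833
iter 2: u=1.540507  f(a)=+2.425e-01  f'(a)=-3.067e+00  a ← 14.546833 − (+2.425e-01/-3.067e+00) = 14.625887
iter 3: u=1.532181  f(a)=+2.251e-03  f'(a)=-3.010e+00  a ← 14.625887 − (+2.251e-03/-3.010e+00) = 14.626635
iter 4: u=1.532102  f(a)=+1.980e-07  f'(a)=-3.010e+00  a ← 14.626635 − (+1.980e-07/-3.010e+00) = 14.626635
iter 5: u=1.532102  f(a)=+0.000e+00  f'(a)=-3.010e+00  a ← 14.626635 − (+0.000e+00/-3.010e+00) = 14.626635
converged: |Δa| < 1e-12 after 5 iterations
sag = a·(cosh(S/(2a)) − 1) = 14.626635·(cosh(1.532102) − 1) = 20.798902
T_max/T_min = cosh(S/(2a)) = 2.421988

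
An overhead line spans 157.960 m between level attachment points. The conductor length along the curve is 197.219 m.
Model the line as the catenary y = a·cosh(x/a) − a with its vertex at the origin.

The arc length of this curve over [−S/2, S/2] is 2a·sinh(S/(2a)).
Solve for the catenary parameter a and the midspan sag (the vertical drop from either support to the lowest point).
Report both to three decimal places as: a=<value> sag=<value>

seed: a₀ = √(S³/(24(L−S))) = √(157.960³/(24·39.259)) = 64.676342
iter 1: u=1.221157  f(a)=+3.033e+00  f'(a)=-1.405e+00  a ← 64.676342 − (+3.033e+00/-1.405e+00) = 66.835341
iter 2: u=1.181710  f(a)=+1.585e-01  f'(a)=-1.262e+00  a ← 66.835341 − (+1.585e-01/-1.262e+00) = 66.960979
iter 3: u=1.179493  f(a)=+4.856e-04  f'(a)=-1.254e+00  a ← 66.960979 − (+4.856e-04/-1.254e+00) = 66.961367
iter 4: u=1.179486  f(a)=+4.590e-09  f'(a)=-1.254e+00  a ← 66.961367 − (+4.590e-09/-1.254e+00) = 66.961367
iter 5: u=1.179486  f(a)=+0.000e+00  f'(a)=-1.254e+00  a ← 66.961367 − (+0.000e+00/-1.254e+00) = 66.961367
converged: |Δa| < 1e-12 after 5 iterations
sag = a·(cosh(S/(2a)) − 1) = 66.961367·(cosh(1.179486) − 1) = 52.234515
T_max/T_min = cosh(S/(2a)) = 1.780069

a=66.961 sag=52.235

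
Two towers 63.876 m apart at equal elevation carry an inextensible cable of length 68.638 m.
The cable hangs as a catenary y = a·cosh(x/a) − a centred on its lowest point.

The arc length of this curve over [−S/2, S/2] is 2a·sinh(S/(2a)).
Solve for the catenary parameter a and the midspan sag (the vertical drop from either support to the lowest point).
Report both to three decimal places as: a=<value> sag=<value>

seed: a₀ = √(S³/(24(L−S))) = √(63.876³/(24·4.762)) = 47.753615
iter 1: u=0.668808  f(a)=+1.076e-01  f'(a)=-2.085e-01  a ← 47.753615 − (+1.076e-01/-2.085e-01) = 48.269882
iter 2: u=0.661655  f(a)=+1.771e-03  f'(a)=-2.017e-01  a ← 48.269882 − (+1.771e-03/-2.017e-01) = 48.278661
iter 3: u=0.661535  f(a)=+4.968e-07  f'(a)=-2.016e-01  a ← 48.278661 − (+4.968e-07/-2.016e-01) = 48.278663
iter 4: u=0.661534  f(a)=+4.263e-14  f'(a)=-2.016e-01  a ← 48.278663 − (+4.263e-14/-2.016e-01) = 48.278663
converged: |Δa| < 1e-12 after 4 iterations
sag = a·(cosh(S/(2a)) − 1) = 48.278663·(cosh(0.661534) − 1) = 10.954968
T_max/T_min = cosh(S/(2a)) = 1.226911

a=48.279 sag=10.955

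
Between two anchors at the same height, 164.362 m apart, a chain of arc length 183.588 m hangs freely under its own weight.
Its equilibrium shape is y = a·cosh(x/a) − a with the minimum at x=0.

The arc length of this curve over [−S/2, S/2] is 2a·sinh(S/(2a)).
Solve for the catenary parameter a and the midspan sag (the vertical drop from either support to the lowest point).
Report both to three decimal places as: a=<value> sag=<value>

seed: a₀ = √(S³/(24(L−S))) = √(164.362³/(24·19.226)) = 98.096167
iter 1: u=0.837760  f(a)=+6.861e-01  f'(a)=-4.202e-01  a ← 98.096167 − (+6.861e-01/-4.202e-01) = 99.728906
iter 2: u=0.824044  f(a)=+1.750e-02  f'(a)=-3.990e-01  a ← 99.728906 − (+1.750e-02/-3.990e-01) = 99.772776
iter 3: u=0.823682  f(a)=+1.206e-05  f'(a)=-3.984e-01  a ← 99.772776 − (+1.206e-05/-3.984e-01) = 99.772806
iter 4: u=0.823681  f(a)=+5.713e-12  f'(a)=-3.984e-01  a ← 99.772806 − (+5.713e-12/-3.984e-01) = 99.772806
converged: |Δa| < 1e-12 after 4 iterations
sag = a·(cosh(S/(2a)) − 1) = 99.772806·(cosh(0.823681) − 1) = 35.802823
T_max/T_min = cosh(S/(2a)) = 1.358844

a=99.773 sag=35.803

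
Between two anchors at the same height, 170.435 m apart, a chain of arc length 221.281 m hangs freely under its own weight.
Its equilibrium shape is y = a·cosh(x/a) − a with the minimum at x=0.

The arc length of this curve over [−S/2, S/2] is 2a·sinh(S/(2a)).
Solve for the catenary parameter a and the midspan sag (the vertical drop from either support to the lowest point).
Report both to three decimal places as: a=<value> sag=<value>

seed: a₀ = √(S³/(24(L−S))) = √(170.435³/(24·50.846)) = 63.694827
iter 1: u=1.337903  f(a)=+4.750e+00  f'(a)=-1.901e+00  a ← 63.694827 − (+4.750e+00/-1.901e+00) = 66.192974
iter 2: u=1.287410  f(a)=+2.937e-01  f'(a)=-1.673e+00  a ← 66.192974 − (+2.937e-01/-1.673e+00) = 66.368569
iter 3: u=1.284004  f(a)=+1.287e-03  f'(a)=-1.658e+00  a ← 66.368569 − (+1.287e-03/-1.658e+00) = 66.369345
iter 4: u=1.283989  f(a)=+2.495e-08  f'(a)=-1.658e+00  a ← 66.369345 − (+2.495e-08/-1.658e+00) = 66.369345
iter 5: u=1.283989  f(a)=+2.842e-14  f'(a)=-1.658e+00  a ← 66.369345 − (+2.842e-14/-1.658e+00) = 66.369345
converged: |Δa| < 1e-12 after 5 iterations
sag = a·(cosh(S/(2a)) − 1) = 66.369345·(cosh(1.283989) − 1) = 62.650848
T_max/T_min = cosh(S/(2a)) = 1.943973

a=66.369 sag=62.651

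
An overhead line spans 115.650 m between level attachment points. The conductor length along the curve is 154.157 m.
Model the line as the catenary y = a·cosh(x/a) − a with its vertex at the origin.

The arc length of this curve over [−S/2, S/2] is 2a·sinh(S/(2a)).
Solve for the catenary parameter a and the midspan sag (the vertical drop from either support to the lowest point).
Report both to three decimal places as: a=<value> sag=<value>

a=42.816 sag=45.356

seed: a₀ = √(S³/(24(L−S))) = √(115.650³/(24·38.507)) = 40.911273
iter 1: u=1.413425  f(a)=+4.035e+00  f'(a)=-2.286e+00  a ← 40.911273 − (+4.035e+00/-2.286e+00) = 42.675863
iter 2: u=1.354981  f(a)=+2.757e-01  f'(a)=-1.984e+00  a ← 42.675863 − (+2.757e-01/-1.984e+00) = 42.814857
iter 3: u=1.350583  f(a)=+1.496e-03  f'(a)=-1.962e+00  a ← 42.814857 − (+1.496e-03/-1.962e+00) = 42.815620
iter 4: u=1.350559  f(a)=+4.461e-08  f'(a)=-1.962e+00  a ← 42.815620 − (+4.461e-08/-1.962e+00) = 42.815620
iter 5: u=1.350559  f(a)=+0.000e+00  f'(a)=-1.962e+00  a ← 42.815620 − (+0.000e+00/-1.962e+00) = 42.815620
converged: |Δa| < 1e-12 after 5 iterations
sag = a·(cosh(S/(2a)) − 1) = 42.815620·(cosh(1.350559) − 1) = 45.356215
T_max/T_min = cosh(S/(2a)) = 2.059338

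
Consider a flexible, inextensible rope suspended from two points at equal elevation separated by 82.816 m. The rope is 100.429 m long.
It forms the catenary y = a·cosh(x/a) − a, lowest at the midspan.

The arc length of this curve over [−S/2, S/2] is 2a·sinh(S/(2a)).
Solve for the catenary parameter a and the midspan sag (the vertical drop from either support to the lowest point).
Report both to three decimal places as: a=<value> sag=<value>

a=37.773 sag=25.063

seed: a₀ = √(S³/(24(L−S))) = √(82.816³/(24·17.613)) = 36.656339
iter 1: u=1.129627  f(a)=+1.159e+00  f'(a)=-1.089e+00  a ← 36.656339 − (+1.159e+00/-1.089e+00) = 37.719851
iter 2: u=1.097777  f(a)=+5.233e-02  f'(a)=-9.929e-01  a ← 37.719851 − (+5.233e-02/-9.929e-01) = 37.772555
iter 3: u=1.096246  f(a)=+1.180e-04  f'(a)=-9.885e-01  a ← 37.772555 − (+1.180e-04/-9.885e-01) = 37.772675
iter 4: u=1.096242  f(a)=+6.024e-10  f'(a)=-9.884e-01  a ← 37.772675 − (+6.024e-10/-9.884e-01) = 37.772675
iter 5: u=1.096242  f(a)=-1.421e-14  f'(a)=-9.884e-01  a ← 37.772675 − (-1.421e-14/-9.884e-01) = 37.772675
converged: |Δa| < 1e-12 after 5 iterations
sag = a·(cosh(S/(2a)) − 1) = 37.772675·(cosh(1.096242) − 1) = 25.062594
T_max/T_min = cosh(S/(2a)) = 1.663511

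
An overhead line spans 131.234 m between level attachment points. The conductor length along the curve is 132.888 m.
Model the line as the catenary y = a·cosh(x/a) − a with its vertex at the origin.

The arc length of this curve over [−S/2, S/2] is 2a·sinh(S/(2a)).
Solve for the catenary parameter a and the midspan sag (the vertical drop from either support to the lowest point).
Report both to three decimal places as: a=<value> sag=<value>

a=239.064 sag=9.062

seed: a₀ = √(S³/(24(L−S))) = √(131.234³/(24·1.654)) = 238.614140
iter 1: u=0.274992  f(a)=+6.265e-03  f'(a)=-1.397e-02  a ← 238.614140 − (+6.265e-03/-1.397e-02) = 239.062656
iter 2: u=0.274476  f(a)=+1.771e-05  f'(a)=-1.389e-02  a ← 239.062656 − (+1.771e-05/-1.389e-02) = 239.063931
iter 3: u=0.274475  f(a)=+1.424e-10  f'(a)=-1.389e-02  a ← 239.063931 − (+1.424e-10/-1.389e-02) = 239.063931
iter 4: u=0.274475  f(a)=+0.000e+00  f'(a)=-1.389e-02  a ← 239.063931 − (+0.000e+00/-1.389e-02) = 239.063931
converged: |Δa| < 1e-12 after 4 iterations
sag = a·(cosh(S/(2a)) − 1) = 239.063931·(cosh(0.274475) − 1) = 9.061780
T_max/T_min = cosh(S/(2a)) = 1.037905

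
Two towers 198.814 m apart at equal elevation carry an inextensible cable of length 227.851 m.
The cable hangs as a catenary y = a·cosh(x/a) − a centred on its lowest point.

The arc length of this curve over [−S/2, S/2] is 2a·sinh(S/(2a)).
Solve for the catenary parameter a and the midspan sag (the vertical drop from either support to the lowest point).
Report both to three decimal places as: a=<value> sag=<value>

a=108.443 sag=48.843

seed: a₀ = √(S³/(24(L−S))) = √(198.814³/(24·29.037)) = 106.191303
iter 1: u=0.936112  f(a)=+1.299e+00  f'(a)=-5.963e-01  a ← 106.191303 − (+1.299e+00/-5.963e-01) = 108.369860
iter 2: u=0.917294  f(a)=+4.106e-02  f'(a)=-5.592e-01  a ← 108.369860 − (+4.106e-02/-5.592e-01) = 108.443281
iter 3: u=0.916673  f(a)=+4.397e-05  f'(a)=-5.580e-01  a ← 108.443281 − (+4.397e-05/-5.580e-01) = 108.443360
iter 4: u=0.916672  f(a)=+5.056e-11  f'(a)=-5.580e-01  a ← 108.443360 − (+5.056e-11/-5.580e-01) = 108.443360
converged: |Δa| < 1e-12 after 4 iterations
sag = a·(cosh(S/(2a)) − 1) = 108.443360·(cosh(0.916672) − 1) = 48.842945
T_max/T_min = cosh(S/(2a)) = 1.450401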